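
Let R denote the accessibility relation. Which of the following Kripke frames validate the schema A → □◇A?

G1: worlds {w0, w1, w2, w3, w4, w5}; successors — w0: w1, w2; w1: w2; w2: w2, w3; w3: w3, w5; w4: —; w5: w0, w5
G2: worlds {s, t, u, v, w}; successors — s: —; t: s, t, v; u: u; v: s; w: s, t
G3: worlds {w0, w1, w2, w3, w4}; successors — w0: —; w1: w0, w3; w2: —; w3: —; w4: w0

none

The schema corresponds to symmetry: ∀x ∀y (Rxy → Ryx).
G1: fails — Rw1w2 but not Rw2w1.
G2: fails — Rwt but not Rtw.
G3: fails — Rw4w0 but not Rw0w4.
Valid on no frame.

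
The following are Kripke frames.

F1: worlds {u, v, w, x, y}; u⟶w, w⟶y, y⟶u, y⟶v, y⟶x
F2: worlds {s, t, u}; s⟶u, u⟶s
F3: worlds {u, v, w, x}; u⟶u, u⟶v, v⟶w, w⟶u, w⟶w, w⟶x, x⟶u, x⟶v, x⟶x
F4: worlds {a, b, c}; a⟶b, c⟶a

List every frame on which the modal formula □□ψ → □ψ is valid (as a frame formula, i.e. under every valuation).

The schema corresponds to density: ∀x ∀y (Rxy → ∃z (Rxz ∧ Rzy)).
F1: fails — Ryx but no z with Ryz and Rzx.
F2: fails — Rsu but no z with Rsz and Rzu.
F3: condition met.
F4: fails — Rca but no z with Rcz and Rza.
Valid on: F3.

F3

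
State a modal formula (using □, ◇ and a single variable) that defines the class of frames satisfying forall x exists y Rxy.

The condition is seriality. The D schema □s → ◇s defines it.
Suppose □s→◇s is valid. At any x set V(s)=W. Then □s at x, so ◇s at x, so x has a successor.

□s → ◇s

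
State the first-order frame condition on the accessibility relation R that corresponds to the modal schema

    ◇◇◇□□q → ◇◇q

∀x ∀y (xR³y → ∃w (yR²w ∧ xR²w))

This is a Sahlqvist (Geach-type) schema ◇^3□^2q → □^0◇^2q.
Minimal-valuation argument: fix x; take any y with xR^3y and any z with xR^0z. Set V(q) to the set of worlds R-reachable from y in exactly 2 steps. Then □^2q holds at y, so the antecedent holds at x; validity forces ◇^2q at z, giving a w with zR^2w and yR^2w.
First-order correspondent: ∀x ∀y (xR³y → ∃w (yR²w ∧ xR²w)).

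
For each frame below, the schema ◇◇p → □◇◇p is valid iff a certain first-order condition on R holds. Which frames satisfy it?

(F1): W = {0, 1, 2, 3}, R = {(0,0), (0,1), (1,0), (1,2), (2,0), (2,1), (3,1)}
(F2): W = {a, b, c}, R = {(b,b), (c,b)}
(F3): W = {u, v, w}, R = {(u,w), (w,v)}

(F2)

The schema corresponds to a generalized confluence (Geach) condition: ∀x ∀y ∀z ((xR²y ∧ xRz) → ∃w (y = w ∧ zR²w)).
(F1): fails — 0R²2, 0R1 but no w with 2=w and 1R²w.
(F2): satisfies the condition.
(F3): fails — uR²v, uRw but no t with v=t and wR²t.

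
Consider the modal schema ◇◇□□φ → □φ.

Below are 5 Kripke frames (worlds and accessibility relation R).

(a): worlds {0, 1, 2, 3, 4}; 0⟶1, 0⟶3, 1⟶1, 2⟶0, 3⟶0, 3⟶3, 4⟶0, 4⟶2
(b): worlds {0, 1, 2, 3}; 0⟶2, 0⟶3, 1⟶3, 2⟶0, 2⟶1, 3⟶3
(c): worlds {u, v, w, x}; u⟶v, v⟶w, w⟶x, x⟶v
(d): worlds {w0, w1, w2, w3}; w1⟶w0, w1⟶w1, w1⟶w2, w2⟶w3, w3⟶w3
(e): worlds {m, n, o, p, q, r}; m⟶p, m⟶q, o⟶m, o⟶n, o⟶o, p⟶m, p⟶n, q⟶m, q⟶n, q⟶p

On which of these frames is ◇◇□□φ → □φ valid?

This is the axiom for a generalized confluence (Geach) condition; its first-order frame correspondent is ∀x ∀y ∀z ((xR²y ∧ xRz) → ∃w (yR²w ∧ z = w)).
(a): fails — 0R²1, 0R3 but no w with 1R²w and 3=w.
(b): fails — 0R²0, 0R2 but no w with 0R²w and 2=w.
(c): holds.
(d): fails — w1R²w0, w1Rw0 but no w with w0R²w and w0=w.
(e): fails — mR²m, mRq but no w with mR²w and q=w.
Valid on: (c).

(c)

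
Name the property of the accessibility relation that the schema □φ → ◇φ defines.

Seriality

Suppose □φ→◇φ is valid. At any x set V(φ)=W. Then □φ at x, so ◇φ at x, so x has a successor.
The converse is a direct semantic check.
So the correspondent is seriality.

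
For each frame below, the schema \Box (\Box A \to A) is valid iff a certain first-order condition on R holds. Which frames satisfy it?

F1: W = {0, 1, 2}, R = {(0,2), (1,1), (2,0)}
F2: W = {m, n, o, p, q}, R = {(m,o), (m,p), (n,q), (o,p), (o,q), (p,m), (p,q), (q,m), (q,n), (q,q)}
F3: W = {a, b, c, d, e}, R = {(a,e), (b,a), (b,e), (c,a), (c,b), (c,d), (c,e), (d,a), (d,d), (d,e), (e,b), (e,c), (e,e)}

none

This is the axiom for shift-reflexivity; its first-order frame correspondent is \forall x \forall y (Rxy \to Ryy).
F1: fails — R20 but not R00.
F2: fails — Rop but not Rpp.
F3: fails — Reb but not Rbb.
Valid on no frame.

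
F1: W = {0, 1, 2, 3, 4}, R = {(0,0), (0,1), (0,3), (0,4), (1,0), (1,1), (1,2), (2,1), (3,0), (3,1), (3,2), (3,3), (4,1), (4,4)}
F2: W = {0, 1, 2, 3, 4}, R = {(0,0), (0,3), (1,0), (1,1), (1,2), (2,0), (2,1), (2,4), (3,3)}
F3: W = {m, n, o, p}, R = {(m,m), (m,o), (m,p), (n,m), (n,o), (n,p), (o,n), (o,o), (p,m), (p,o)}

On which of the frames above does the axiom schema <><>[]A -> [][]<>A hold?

F1, F3

The schema corresponds to a generalized confluence (Geach) condition: forall x forall y forall z ((x R^2 y & x R^2 z) -> exists w (yRw & zRw)).
F1: ✓.
F2: fails — 1R²0, 1R²4 but no w with 0Rw and 4Rw.
F3: ✓.
Valid on: F1, F3.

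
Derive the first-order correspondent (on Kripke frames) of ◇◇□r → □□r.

∀x ∀y ∀z ((xR²y ∧ xR²z) → ∃w (yRw ∧ z = w))

This is a Sahlqvist (Geach-type) schema ◇^2□^1r → □^2◇^0r.
First-order correspondent: ∀x ∀y ∀z ((xR²y ∧ xR²z) → ∃w (yRw ∧ z = w)).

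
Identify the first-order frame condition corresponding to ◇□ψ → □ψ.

This schema is equivalent to the 5 axiom ◇ψ → □◇ψ.
Its frame correspondent is the Euclidean property — ∀x ∀y ∀z (Rxy ∧ Rxz → Ryz).

The Euclidean property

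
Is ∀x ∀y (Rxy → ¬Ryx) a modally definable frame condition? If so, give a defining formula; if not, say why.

No

Modal frame validity is preserved under surjective bounded morphisms.
The 3-cycle (worlds s,t,u with s→t→u→s) is asymmetric. Mapping every world to a single reflexive point • is a surjective bounded morphism, and the reflexive point is not asymmetric (R•• but asymmetry requires ¬R••).
So the class is not modally definable.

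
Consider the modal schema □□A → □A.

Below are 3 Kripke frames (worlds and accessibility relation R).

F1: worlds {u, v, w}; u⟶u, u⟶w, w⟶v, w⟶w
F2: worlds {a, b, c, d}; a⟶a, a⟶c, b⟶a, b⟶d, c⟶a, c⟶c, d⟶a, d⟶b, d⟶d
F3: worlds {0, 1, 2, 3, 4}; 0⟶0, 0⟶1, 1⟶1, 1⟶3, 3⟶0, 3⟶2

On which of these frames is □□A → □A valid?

The schema corresponds to density: ∀x ∀y (Rxy → ∃z (Rxz ∧ Rzy)).
F1: ✓.
F2: ✓.
F3: fails — R32 but no z with R3z and Rz2.
Valid on: F1, F2.

F1, F2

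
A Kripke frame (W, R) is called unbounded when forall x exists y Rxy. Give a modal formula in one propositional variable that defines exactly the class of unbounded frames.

□q → ◇q

A defining formula is □q → ◇q (the D axiom).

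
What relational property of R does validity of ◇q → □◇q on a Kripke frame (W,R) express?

Suppose ◇q→□◇q is valid. Take Rxy, Rxz and set V(q)={y}. Then ◇q at x, so □◇q at x, so ◇q at z, so some w with Rzw has q; w=y, i.e. Rzy. By symmetry of the argument, Ryz.

The Euclidean property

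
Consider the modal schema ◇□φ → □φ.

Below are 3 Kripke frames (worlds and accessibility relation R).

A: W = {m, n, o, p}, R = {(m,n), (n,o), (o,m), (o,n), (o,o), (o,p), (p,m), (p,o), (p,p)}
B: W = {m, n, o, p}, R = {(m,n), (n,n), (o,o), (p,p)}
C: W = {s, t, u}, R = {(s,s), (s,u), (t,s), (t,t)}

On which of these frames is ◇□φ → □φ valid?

B

This is the axiom for the Euclidean property; its first-order frame correspondent is ∀x ∀y ∀z (Rxy ∧ Rxz → Ryz).
A: fails — Rmn and Rmn but not Rnn.
B: ✓.
C: fails — Rsu and Rsu but not Ruu.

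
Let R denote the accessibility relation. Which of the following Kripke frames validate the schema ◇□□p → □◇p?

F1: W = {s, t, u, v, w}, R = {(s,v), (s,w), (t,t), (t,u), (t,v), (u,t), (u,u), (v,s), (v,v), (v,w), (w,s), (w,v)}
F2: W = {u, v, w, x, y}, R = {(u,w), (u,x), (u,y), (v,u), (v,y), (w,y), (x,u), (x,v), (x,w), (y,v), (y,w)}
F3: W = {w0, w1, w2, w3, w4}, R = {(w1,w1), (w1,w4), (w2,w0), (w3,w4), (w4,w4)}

none

Frame correspondent (Sahlqvist): ∀x ∀y ∀z ((xRy ∧ xRz) → ∃w (yR²w ∧ zRw)) — i.e. a generalized confluence (Geach) condition.
F1: fails — tRv, tRu but no w* with vR²w* and uRw*.
F2: fails — uRw, uRw but no t with wR²t and wRt.
F3: fails — w2Rw0, w2Rw0 but no w with w0R²w and w0Rw.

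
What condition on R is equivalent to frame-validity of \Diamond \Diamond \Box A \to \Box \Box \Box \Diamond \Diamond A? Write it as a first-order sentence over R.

\forall x \forall y \forall z ((x R^2 y \wedge x R^3 z) \to \exists w (yRw \wedge z R^2 w))

This is a Sahlqvist (Geach-type) schema ◇^2□^1A → □^3◇^2A.
Minimal-valuation argument: fix x; take any y with xR^2y and any z with xR^3z. Set V(A) to the set of worlds R-reachable from y in exactly 1 step. Then □^1A holds at y, so the antecedent holds at x; validity forces ◇^2A at z, giving a w with zR^2w and yR^1w.
First-order correspondent: \forall x \forall y \forall z ((x R^2 y \wedge x R^3 z) \to \exists w (yRw \wedge z R^2 w)).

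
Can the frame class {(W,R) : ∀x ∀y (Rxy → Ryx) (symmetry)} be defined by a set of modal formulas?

Yes, by p → □◇p

Yes: it is symmetry, defined by the B schema p → □◇p.
Suppose p→□◇p is valid. Take Rxy and set V(p)={x}. Then p at x, so □◇p at x, so ◇p at y, so some z with Ryz has p; z=x, i.e. Ryx.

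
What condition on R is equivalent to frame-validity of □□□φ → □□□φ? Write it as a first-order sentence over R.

This is a Sahlqvist (Geach-type) schema ◇^0□^3φ → □^3◇^0φ.
First-order correspondent: ∀x ∀z (xR³z → ∃w (xR³w ∧ z = w)).

∀x ∀z (xR³z → ∃w (xR³w ∧ z = w))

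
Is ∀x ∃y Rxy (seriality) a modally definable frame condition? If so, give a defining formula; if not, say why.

The condition is seriality. A defining modal formula is □q → ◇q.

Yes — defined by □q → ◇q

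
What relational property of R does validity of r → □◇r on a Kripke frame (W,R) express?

symmetry: ∀x ∀y (Rxy → Ryx)

Suppose r→□◇r is valid. Take Rxy and set V(r)={x}. Then r at x, so □◇r at x, so ◇r at y, so some z with Ryz has r; z=x, i.e. Ryx.
Conversely, any frame satisfying ∀x ∀y (Rxy → Ryx) validates the schema.
Frame condition: ∀x ∀y (Rxy → Ryx).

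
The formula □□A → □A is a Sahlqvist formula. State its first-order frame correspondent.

This is the C4 axiom.
It corresponds to density: ∀x ∀y (Rxy → ∃z (Rxz ∧ Rzy)).

density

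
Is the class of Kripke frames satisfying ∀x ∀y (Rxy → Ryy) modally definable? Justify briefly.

Yes — defined by □(□q → q)

This is a Sahlqvist condition; the T□ axiom □(□q → q) defines it.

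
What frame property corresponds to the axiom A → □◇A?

symmetry

Suppose A→□◇A is valid. Take Rxy and set V(A)={x}. Then A at x, so □◇A at x, so ◇A at y, so some z with Ryz has A; z=x, i.e. Ryx.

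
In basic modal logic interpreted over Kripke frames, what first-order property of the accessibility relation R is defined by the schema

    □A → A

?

reflexivity: ∀x Rxx

This schema is the T axiom.
It corresponds to reflexivity: ∀x Rxx.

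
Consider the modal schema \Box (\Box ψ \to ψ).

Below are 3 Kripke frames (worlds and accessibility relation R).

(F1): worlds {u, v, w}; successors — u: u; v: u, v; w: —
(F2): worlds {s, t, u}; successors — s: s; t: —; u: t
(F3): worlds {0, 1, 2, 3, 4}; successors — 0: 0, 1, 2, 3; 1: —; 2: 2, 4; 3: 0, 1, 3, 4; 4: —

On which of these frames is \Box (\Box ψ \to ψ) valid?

This is the axiom for shift-reflexivity; its first-order frame correspondent is \forall x \forall y (Rxy \to Ryy).
(F1): condition met.
(F2): fails — Rut but not Rtt.
(F3): fails — R34 but not R44.

(F1)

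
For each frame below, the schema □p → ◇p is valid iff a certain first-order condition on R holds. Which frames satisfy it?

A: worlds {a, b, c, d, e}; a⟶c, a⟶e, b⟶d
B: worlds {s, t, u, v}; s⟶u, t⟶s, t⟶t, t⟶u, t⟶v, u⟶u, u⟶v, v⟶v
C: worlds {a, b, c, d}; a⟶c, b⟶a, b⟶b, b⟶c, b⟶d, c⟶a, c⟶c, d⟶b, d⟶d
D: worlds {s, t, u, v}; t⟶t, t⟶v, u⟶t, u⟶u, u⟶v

B, C

Frame correspondent (Sahlqvist): ∀x ∃y Rxy — i.e. seriality.
A: fails — world c has no successor.
B: satisfies the condition.
C: satisfies the condition.
D: fails — world s has no successor.
Valid on: B, C.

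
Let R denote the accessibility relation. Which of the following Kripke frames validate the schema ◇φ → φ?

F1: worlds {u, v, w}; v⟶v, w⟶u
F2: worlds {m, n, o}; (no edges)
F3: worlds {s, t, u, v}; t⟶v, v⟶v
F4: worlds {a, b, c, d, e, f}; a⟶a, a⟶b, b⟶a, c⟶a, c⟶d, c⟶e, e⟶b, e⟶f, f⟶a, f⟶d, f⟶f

The schema corresponds to a generalized confluence (Geach) condition: ∀x ∀y (xRy → ∃w (y = w ∧ x = w)).
F1: fails — wRu but u ≠ w.
F2: condition met.
F3: fails — tRv but v ≠ t.
F4: fails — aRb but b ≠ a.
Valid on: F2.

F2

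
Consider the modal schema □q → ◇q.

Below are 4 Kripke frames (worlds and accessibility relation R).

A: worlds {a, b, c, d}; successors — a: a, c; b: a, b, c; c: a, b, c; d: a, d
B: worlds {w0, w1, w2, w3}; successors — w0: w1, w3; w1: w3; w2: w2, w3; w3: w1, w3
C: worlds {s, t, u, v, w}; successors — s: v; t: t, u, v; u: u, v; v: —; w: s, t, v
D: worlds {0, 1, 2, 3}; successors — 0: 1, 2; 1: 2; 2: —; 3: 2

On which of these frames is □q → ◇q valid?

A, B

The schema corresponds to seriality: ∀x ∃y Rxy.
A: satisfies the condition.
B: satisfies the condition.
C: fails — world v has no successor.
D: fails — world 2 has no successor.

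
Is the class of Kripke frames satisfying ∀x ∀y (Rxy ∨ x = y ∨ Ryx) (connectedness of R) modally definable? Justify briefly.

Modal frame validity is preserved under disjoint unions.
Take 2 disjoint single-world reflexive frames: each is trivially connected, but their disjoint union has 2 worlds with no edge between distinct components, so it is not connected.
Hence connectedness of R is not modally definable.

Not definable by any modal formula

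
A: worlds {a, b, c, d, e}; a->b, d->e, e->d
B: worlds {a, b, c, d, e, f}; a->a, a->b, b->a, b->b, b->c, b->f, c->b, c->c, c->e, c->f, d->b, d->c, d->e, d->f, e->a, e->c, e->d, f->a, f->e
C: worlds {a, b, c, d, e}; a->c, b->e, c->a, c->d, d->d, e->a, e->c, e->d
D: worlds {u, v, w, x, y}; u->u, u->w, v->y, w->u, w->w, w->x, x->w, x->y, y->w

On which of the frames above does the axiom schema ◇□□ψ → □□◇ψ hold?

A, B, D

The schema corresponds to a generalized confluence (Geach) condition: ∀x ∀y ∀z ((xRy ∧ xR²z) → ∃w (yR²w ∧ zRw)).
A: holds.
B: holds.
C: fails — eRa, eR²a but no w with aR²w and aRw.
D: holds.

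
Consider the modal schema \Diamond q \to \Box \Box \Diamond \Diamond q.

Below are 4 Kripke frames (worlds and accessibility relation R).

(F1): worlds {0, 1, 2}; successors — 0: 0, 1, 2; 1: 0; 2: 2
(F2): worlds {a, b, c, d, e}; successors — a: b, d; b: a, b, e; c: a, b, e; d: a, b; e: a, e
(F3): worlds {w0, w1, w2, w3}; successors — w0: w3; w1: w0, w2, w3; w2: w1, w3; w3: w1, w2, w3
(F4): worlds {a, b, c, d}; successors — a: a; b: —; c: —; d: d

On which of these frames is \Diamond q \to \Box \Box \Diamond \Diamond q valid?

The schema corresponds to a generalized confluence (Geach) condition: \forall x \forall y \forall z ((xRy \wedge x R^2 z) \to \exists w (y = w \wedge z R^2 w)).
(F1): fails — 0R0, 0R²2 but no w with 0=w and 2R²w.
(F2): fails — aRd, aR²a but no w with d=w and aR²w.
(F3): fails — w1Rw0, w1R²w1 but no w with w0=w and w1R²w.
(F4): ✓.
Valid on: (F4).

(F4)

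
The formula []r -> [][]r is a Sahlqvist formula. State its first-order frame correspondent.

transitivity

Suppose □r→□□r is valid. Take Rxy, Ryz and set V(r)={w : Rxw}. Then □r at x, so □□r at x, so □r at y, so r at z, i.e. Rxz.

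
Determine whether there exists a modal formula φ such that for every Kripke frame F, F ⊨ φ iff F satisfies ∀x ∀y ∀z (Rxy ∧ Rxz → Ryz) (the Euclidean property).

Yes: it is the Euclidean property, defined by the 5 schema ◇q → □◇q.
Suppose ◇q→□◇q is valid. Take Rxy, Rxz and set V(q)={y}. Then ◇q at x, so □◇q at x, so ◇q at z, so some w with Rzw has q; w=y, i.e. Rzy. By symmetry of the argument, Ryz.

Yes — defined by ◇q → □◇q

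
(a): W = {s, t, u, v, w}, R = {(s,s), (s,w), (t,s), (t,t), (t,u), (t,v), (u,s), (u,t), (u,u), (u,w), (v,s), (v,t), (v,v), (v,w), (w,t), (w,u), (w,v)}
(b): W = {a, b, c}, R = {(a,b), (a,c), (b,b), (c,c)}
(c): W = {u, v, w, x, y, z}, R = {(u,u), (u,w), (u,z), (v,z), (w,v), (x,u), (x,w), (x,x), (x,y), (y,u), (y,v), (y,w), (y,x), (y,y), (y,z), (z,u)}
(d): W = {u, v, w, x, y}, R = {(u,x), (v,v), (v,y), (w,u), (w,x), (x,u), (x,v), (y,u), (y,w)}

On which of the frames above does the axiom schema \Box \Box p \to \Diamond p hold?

The schema corresponds to a generalized confluence (Geach) condition: \forall x \exists w (x R^2 w \wedge xRw).
(a): satisfies the condition.
(b): satisfies the condition.
(c): fails — at v but no t with vR²t and vRt.
(d): fails — at u but no t with uR²t and uRt.

(a), (b)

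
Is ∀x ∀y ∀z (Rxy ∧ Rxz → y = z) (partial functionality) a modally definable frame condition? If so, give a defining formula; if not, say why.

The condition is partial functionality. A defining modal formula is ◇r → □r.
Suppose ◇r→□r is valid. Take Rxy, Rxz and set V(r)={y}. Then ◇r at x, so □r at x, so r at z, i.e. z=y.

Definable; ◇r → □r defines it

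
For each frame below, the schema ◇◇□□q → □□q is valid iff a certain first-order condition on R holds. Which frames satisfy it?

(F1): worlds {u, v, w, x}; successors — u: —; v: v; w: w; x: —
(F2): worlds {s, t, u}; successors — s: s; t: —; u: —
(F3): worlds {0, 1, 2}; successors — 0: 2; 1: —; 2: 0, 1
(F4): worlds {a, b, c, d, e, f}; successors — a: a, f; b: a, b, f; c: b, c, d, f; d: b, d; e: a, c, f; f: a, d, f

Frame correspondent (Sahlqvist): ∀x ∀y ∀z ((xR²y ∧ xR²z) → ∃w (yR²w ∧ z = w)) — i.e. a generalized confluence (Geach) condition.
(F1): satisfies the condition.
(F2): satisfies the condition.
(F3): fails — 0R²1, 0R²0 but no w with 1R²w and 0=w.
(F4): fails — bR²a, bR²b but no w with aR²w and b=w.

(F1), (F2)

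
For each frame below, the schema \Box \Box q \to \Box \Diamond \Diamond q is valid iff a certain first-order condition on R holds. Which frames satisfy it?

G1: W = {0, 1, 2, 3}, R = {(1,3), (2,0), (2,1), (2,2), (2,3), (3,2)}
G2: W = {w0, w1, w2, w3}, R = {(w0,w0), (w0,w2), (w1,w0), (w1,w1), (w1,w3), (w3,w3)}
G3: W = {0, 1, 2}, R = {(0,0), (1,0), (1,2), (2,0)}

G3

This is the axiom for a generalized confluence (Geach) condition; its first-order frame correspondent is \forall x \forall z (xRz \to \exists w (x R^2 w \wedge z R^2 w)).
G1: fails — 2R0 but no w with 2R²w and 0R²w.
G2: fails — w0Rw2 but no w with w0R²w and w2R²w.
G3: ✓.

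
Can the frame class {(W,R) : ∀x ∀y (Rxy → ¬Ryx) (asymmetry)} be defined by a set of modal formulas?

Modal frame validity is preserved under surjective bounded morphisms.
The 5-cycle (worlds s,t,u,v,w with s→t→u→v→w→s) is asymmetric. Mapping every world to a single reflexive point • is a surjective bounded morphism, and the reflexive point is not asymmetric (R•• but asymmetry requires ¬R••).
So the class is not modally definable.

No — not modally definable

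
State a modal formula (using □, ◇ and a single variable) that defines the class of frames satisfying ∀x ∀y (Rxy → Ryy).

□(□q → q)

This is shift-reflexivity; the standard corresponding axiom is T□: □(□q → q).
Suppose □(□q→q) is valid. Take Rxy and set V(q)={w : Ryw}. Then at y, □q holds; since □(□q→q) at x, □q→q at y, so q at y, i.e. Ryy.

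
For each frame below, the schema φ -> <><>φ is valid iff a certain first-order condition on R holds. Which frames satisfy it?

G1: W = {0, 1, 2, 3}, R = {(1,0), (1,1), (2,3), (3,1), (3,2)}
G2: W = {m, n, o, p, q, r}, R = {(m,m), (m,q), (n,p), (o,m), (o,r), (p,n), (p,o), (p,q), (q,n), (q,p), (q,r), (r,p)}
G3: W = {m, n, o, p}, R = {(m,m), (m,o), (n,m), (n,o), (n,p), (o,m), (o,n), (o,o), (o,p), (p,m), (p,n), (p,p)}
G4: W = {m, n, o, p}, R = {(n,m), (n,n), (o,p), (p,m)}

G3

Frame correspondent (Sahlqvist): forall x exists w (x = w & x R^2 w) — i.e. a generalized confluence (Geach) condition.
G1: fails — at 0 but no w with 0=w and 0R²w.
G2: fails — at o but no w with o=w and oR²w.
G3: condition met.
G4: fails — at m but no w with m=w and mR²w.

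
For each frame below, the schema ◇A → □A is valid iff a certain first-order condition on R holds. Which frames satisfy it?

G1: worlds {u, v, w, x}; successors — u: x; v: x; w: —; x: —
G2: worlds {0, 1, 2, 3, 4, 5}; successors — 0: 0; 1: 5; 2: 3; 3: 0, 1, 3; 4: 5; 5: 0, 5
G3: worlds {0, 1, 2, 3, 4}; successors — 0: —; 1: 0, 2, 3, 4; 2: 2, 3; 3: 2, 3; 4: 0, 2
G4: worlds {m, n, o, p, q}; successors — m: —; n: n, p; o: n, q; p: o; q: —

G1

Frame correspondent (Sahlqvist): ∀x ∀y ∀z (Rxy ∧ Rxz → y = z) — i.e. partial functionality.
G1: condition met.
G2: fails — 3 sees both 0 and 1.
G3: fails — 1 sees both 0 and 2.
G4: fails — n sees both n and p.
Valid on: G1.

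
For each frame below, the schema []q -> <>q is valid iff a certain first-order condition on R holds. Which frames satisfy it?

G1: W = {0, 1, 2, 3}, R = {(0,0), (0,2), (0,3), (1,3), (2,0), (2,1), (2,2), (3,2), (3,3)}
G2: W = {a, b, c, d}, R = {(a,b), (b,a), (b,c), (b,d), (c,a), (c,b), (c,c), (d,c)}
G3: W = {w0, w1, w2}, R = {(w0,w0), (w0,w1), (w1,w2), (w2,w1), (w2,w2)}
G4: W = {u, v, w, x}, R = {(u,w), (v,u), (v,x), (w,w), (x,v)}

G1, G2, G3, G4

Frame correspondent (Sahlqvist): forall x exists y Rxy — i.e. seriality.
G1: satisfies the condition.
G2: satisfies the condition.
G3: satisfies the condition.
G4: satisfies the condition.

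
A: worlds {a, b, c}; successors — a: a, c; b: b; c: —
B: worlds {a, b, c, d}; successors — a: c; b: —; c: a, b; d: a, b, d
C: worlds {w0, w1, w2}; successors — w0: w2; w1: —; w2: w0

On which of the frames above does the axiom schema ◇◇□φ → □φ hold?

The schema corresponds to a generalized confluence (Geach) condition: ∀x ∀y ∀z ((xR²y ∧ xRz) → ∃w (yRw ∧ z = w)).
A: fails — aR²c, aRa but no w with cRw and a=w.
B: fails — aR²b, aRc but no w with bRw and c=w.
C: satisfies the condition.
Valid on: C.

C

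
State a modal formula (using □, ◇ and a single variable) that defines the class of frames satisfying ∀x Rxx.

□p → p

A defining formula is □p → p (the T axiom).
Suppose □p→p is valid. At any x set V(p)={w : Rxw}. Then □p holds at x, so p holds at x, i.e. Rxx.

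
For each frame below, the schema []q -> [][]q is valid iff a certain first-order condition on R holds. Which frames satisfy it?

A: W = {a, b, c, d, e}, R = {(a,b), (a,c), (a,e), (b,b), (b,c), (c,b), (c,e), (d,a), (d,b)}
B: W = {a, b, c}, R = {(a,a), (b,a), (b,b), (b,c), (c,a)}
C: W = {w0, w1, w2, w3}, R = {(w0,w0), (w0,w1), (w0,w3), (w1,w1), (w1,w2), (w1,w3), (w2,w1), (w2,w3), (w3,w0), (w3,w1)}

B

This is the axiom for transitivity; its first-order frame correspondent is forall x forall y forall z (Rxy & Ryz -> Rxz).
A: fails — Rbc and Rce but not Rbe.
B: satisfies the condition.
C: fails — Rw3w1 and Rw1w2 but not Rw3w2.
Valid on: B.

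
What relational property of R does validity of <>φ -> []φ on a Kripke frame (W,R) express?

This schema is the CD axiom.
It corresponds to partial functionality: forall x forall y forall z (Rxy & Rxz -> y = z).

partial functionality: forall x forall y forall z (Rxy & Rxz -> y = z)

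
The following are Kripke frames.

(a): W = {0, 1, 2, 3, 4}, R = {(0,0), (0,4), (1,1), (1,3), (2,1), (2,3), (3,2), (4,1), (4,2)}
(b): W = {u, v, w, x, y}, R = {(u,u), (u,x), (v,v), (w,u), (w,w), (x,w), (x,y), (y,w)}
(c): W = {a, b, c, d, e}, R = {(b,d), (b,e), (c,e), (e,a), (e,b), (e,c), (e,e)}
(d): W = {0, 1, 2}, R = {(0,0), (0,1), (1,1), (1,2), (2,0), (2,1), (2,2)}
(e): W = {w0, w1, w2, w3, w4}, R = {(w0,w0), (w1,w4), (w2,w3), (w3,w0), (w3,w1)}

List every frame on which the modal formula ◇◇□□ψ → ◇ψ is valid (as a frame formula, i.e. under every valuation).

(b), (d)

Frame correspondent (Sahlqvist): ∀x ∀y (xR²y → ∃w (yR²w ∧ xRw)) — i.e. a generalized confluence (Geach) condition.
(a): fails — 0R²1 but no w with 1R²w and 0Rw.
(b): holds.
(c): fails — bR²a but no w with aR²w and bRw.
(d): holds.
(e): fails — w2R²w0 but no w with w0R²w and w2Rw.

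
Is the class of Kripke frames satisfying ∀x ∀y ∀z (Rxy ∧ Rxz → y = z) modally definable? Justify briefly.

This is a Sahlqvist condition; the CD axiom ◇q → □q defines it.
Suppose ◇q→□q is valid. Take Rxy, Rxz and set V(q)={y}. Then ◇q at x, so □q at x, so q at z, i.e. z=y.

Yes — defined by ◇q → □q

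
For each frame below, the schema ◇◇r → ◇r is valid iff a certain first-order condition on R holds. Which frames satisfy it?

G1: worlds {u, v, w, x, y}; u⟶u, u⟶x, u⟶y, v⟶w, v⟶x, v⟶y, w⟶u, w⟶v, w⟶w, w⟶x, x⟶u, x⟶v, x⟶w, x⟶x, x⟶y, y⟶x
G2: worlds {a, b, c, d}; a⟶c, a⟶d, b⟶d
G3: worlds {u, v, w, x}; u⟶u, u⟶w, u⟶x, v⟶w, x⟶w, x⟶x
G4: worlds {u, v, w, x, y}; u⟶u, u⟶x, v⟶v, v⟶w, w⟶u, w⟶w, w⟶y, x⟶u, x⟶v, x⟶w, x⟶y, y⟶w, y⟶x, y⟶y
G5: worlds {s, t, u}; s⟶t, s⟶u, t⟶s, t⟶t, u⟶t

G2, G3

Frame correspondent (Sahlqvist): ∀x ∀y ∀z (Rxy ∧ Ryz → Rxz) — i.e. transitivity.
G1: fails — Ryx and Rxw but not Ryw.
G2: ✓.
G3: ✓.
G4: fails — Ryx and Rxu but not Ryu.
G5: fails — Rut and Rts but not Rus.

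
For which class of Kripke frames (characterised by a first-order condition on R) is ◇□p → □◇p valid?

convergence: ∀x ∀y ∀z (Rxy ∧ Rxz → ∃w (Ryw ∧ Rzw))

Suppose ◇□p→□◇p is valid. Take Rxy, Rxz and set V(p)={w : Ryw}. Then □p at y so ◇□p at x, so □◇p at x, so ◇p at z, giving w with Rzw and Ryw.
Conversely, on a frame with convergence the schema holds at every world under every valuation.
So the correspondent is convergence.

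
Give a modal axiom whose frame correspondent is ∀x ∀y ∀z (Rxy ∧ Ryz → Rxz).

This is transitivity; the standard corresponding axiom is 4: □s → □□s.
Suppose □s→□□s is valid. Take Rxy, Ryz and set V(s)={w : Rxw}. Then □s at x, so □□s at x, so □s at y, so s at z, i.e. Rxz.

□s → □□s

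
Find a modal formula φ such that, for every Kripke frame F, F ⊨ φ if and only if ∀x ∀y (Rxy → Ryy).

This is shift-reflexivity; the standard corresponding axiom is T□: □(□ψ → ψ).
Suppose □(□ψ→ψ) is valid. Take Rxy and set V(ψ)={w : Ryw}. Then at y, □ψ holds; since □(□ψ→ψ) at x, □ψ→ψ at y, so ψ at y, i.e. Ryy.

□(□ψ → ψ)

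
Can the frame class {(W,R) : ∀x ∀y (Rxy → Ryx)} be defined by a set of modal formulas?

This is a Sahlqvist condition; the B axiom p → □◇p defines it.
Suppose p→□◇p is valid. Take Rxy and set V(p)={x}. Then p at x, so □◇p at x, so ◇p at y, so some z with Ryz has p; z=x, i.e. Ryx.

Yes, by p → □◇p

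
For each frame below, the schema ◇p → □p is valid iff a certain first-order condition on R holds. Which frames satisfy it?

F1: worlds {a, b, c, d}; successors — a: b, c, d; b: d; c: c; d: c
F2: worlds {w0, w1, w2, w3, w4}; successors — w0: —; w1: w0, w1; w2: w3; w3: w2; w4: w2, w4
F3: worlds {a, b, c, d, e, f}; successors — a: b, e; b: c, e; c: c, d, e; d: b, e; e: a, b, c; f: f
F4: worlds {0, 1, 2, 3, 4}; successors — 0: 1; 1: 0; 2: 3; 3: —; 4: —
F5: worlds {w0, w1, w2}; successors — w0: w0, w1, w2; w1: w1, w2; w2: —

F4

Frame correspondent (Sahlqvist): ∀x ∀y ∀z (Rxy ∧ Rxz → y = z) — i.e. partial functionality.
F1: fails — a sees both b and c.
F2: fails — w1 sees both w0 and w1.
F3: fails — a sees both b and e.
F4: satisfies the condition.
F5: fails — w0 sees both w0 and w1.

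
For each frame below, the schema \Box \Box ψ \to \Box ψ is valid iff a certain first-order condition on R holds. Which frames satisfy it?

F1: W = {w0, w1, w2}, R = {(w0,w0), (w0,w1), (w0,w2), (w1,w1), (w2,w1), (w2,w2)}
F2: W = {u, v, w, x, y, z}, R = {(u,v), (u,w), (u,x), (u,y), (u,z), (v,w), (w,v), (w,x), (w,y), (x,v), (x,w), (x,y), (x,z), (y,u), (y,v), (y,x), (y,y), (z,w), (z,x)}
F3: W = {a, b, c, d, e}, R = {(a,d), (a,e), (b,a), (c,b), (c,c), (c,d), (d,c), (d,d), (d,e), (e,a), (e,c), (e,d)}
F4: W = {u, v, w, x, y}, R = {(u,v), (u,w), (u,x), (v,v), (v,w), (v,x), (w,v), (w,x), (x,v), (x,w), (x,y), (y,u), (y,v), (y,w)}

F1

Frame correspondent (Sahlqvist): \forall x \forall y (Rxy \to \exists z (Rxz \wedge Rzy)) — i.e. density.
F1: satisfies the condition.
F2: fails — Rxz but no t with Rxt and Rtz.
F3: fails — Rea but no z with Rez and Rza.
F4: fails — Rxy but no z with Rxz and Rzy.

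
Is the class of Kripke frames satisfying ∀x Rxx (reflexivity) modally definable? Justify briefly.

Definable; □p → p defines it

The condition is reflexivity. A defining modal formula is □p → p.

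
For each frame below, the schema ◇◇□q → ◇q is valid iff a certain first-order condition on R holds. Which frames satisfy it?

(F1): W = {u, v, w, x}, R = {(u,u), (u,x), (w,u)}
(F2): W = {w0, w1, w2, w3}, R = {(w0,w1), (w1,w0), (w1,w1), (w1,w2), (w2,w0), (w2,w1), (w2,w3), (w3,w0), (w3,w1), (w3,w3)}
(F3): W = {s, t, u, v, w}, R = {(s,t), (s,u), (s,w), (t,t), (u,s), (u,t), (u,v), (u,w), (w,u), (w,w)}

Frame correspondent (Sahlqvist): ∀x ∀y (xR²y → ∃w (yRw ∧ xRw)) — i.e. a generalized confluence (Geach) condition.
(F1): fails — uR²x but no t with xRt and uRt.
(F2): holds.
(F3): fails — sR²v but no w* with vRw* and sRw*.
Valid on: (F2).

(F2)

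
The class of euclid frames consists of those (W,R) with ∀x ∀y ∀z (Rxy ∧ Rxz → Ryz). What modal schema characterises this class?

A defining formula is ◇ψ → □◇ψ (the 5 axiom).
Suppose ◇ψ→□◇ψ is valid. Take Rxy, Rxz and set V(ψ)={y}. Then ◇ψ at x, so □◇ψ at x, so ◇ψ at z, so some w with Rzw has ψ; w=y, i.e. Rzy. By symmetry of the argument, Ryz.

◇ψ → □◇ψ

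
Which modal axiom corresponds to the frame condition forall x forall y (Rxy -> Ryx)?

ψ → □◇ψ

The condition is symmetry. The B schema ψ → □◇ψ defines it.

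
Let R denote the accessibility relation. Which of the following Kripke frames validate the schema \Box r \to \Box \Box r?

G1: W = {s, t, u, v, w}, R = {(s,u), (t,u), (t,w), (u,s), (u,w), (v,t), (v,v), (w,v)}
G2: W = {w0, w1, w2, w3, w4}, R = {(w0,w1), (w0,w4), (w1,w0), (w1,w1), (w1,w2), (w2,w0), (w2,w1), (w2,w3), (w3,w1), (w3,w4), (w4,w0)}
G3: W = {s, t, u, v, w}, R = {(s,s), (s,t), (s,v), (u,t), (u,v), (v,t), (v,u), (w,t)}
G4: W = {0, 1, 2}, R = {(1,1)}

G4

The schema corresponds to transitivity: \forall x \forall y \forall z (Rxy \wedge Ryz \to Rxz).
G1: fails — Ruw and Rwv but not Ruv.
G2: fails — Rw1w2 and Rw2w3 but not Rw1w3.
G3: fails — Ruv and Rvu but not Ruu.
G4: satisfies the condition.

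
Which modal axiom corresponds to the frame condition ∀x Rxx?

This is reflexivity; the standard corresponding axiom is T: □p → p.
Suppose □p→p is valid. At any x set V(p)={w : Rxw}. Then □p holds at x, so p holds at x, i.e. Rxx.

□p → p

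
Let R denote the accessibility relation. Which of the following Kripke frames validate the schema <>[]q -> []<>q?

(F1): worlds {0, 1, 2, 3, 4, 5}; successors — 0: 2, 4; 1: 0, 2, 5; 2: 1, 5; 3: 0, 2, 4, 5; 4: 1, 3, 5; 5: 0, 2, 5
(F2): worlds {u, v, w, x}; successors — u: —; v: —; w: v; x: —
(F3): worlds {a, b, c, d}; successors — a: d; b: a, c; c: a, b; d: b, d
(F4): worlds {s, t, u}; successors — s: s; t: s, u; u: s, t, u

(F4)

This is the axiom for convergence; its first-order frame correspondent is forall x forall y forall z (Rxy & Rxz -> exists w (Ryw & Rzw)).
(F1): fails — R10 and R12 but 0 and 2 have no common successor.
(F2): fails — Rwv and Rwv but v and v have no common successor.
(F3): fails — Rbc and Rba but c and a have no common successor.
(F4): satisfies the condition.
Valid on: (F4).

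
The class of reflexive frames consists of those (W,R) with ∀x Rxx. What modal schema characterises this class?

□s → s

The condition is reflexivity. The T schema □s → s defines it.
Suppose □s→s is valid. At any x set V(s)={w : Rxw}. Then □s holds at x, so s holds at x, i.e. Rxx.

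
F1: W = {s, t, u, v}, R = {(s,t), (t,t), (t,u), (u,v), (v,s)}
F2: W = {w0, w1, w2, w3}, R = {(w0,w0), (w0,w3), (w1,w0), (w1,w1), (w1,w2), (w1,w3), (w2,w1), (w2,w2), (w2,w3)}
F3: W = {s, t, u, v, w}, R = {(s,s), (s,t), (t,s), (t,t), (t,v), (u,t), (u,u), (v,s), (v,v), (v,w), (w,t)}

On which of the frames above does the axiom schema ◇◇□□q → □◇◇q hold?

F3

Frame correspondent (Sahlqvist): ∀x ∀y ∀z ((xR²y ∧ xRz) → ∃w (yR²w ∧ zR²w)) — i.e. a generalized confluence (Geach) condition.
F1: fails — sR²u, sRt but no w with uR²w and tR²w.
F2: fails — w0R²w0, w0Rw3 but no w with w0R²w and w3R²w.
F3: ✓.
Valid on: F3.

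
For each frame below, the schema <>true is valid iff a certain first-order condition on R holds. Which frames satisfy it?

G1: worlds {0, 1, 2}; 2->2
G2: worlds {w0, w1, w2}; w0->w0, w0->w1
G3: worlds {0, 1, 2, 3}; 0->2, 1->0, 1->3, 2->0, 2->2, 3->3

This is the axiom for seriality; its first-order frame correspondent is forall x exists y Rxy.
G1: fails — world 0 has no successor.
G2: fails — world w1 has no successor.
G3: satisfies the condition.
Valid on: G3.

G3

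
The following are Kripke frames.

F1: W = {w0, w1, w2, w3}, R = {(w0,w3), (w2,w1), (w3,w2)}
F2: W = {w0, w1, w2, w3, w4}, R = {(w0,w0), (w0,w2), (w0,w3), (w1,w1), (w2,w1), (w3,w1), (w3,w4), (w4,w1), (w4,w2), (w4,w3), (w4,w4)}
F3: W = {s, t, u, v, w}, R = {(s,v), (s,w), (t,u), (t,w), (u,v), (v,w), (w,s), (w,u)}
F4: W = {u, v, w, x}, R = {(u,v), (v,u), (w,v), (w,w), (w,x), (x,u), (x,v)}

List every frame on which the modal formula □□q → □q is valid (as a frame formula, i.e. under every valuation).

F2

This is the axiom for density; its first-order frame correspondent is ∀x ∀y (Rxy → ∃z (Rxz ∧ Rzy)).
F1: fails — Rw3w2 but no z with Rw3z and Rzw2.
F2: ✓.
F3: fails — Ruv but no z with Ruz and Rzv.
F4: fails — Ruv but no z with Ruz and Rzv.
Valid on: F2.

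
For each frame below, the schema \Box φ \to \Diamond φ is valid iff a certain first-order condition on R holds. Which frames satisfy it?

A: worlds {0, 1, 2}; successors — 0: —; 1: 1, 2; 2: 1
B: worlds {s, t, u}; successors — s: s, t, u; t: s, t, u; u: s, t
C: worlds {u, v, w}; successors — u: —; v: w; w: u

B

The schema corresponds to seriality: \forall x \exists y Rxy.
A: fails — world 0 has no successor.
B: ✓.
C: fails — world u has no successor.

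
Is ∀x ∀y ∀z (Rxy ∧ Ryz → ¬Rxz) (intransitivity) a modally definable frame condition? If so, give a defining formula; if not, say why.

If a class were modally definable it would be closed under surjective bounded morphisms (Goldblatt–Thomason).
The 3-cycle (worlds w0,w1,w2 with w0→w1→w2→w0) is intransitive. Mapping every world to a single reflexive point • is a surjective bounded morphism; the reflexive point is not intransitive (R••∧R•• but R••).
So no modal formula (or set of formulas) defines exactly the intransitive frames.

No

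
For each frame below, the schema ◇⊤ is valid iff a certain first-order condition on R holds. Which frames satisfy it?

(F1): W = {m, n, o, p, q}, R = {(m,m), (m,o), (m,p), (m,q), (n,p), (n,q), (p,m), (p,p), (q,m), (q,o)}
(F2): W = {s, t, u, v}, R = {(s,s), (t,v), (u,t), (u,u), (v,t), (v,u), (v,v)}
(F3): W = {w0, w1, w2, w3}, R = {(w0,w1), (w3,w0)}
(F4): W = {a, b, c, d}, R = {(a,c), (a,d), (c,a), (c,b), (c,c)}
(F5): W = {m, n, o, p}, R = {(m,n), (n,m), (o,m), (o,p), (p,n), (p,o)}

(F2), (F5)

The schema corresponds to seriality: ∀x ∃y Rxy.
(F1): fails — world o has no successor.
(F2): holds.
(F3): fails — world w1 has no successor.
(F4): fails — world b has no successor.
(F5): holds.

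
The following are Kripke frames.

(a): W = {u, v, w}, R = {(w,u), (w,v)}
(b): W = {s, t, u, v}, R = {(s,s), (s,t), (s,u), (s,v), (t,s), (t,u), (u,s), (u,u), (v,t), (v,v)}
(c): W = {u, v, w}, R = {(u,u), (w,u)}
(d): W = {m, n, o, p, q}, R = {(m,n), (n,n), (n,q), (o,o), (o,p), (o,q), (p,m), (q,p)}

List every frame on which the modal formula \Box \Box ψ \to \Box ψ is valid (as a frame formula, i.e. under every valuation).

(b), (c)

The schema corresponds to density: \forall x \forall y (Rxy \to \exists z (Rxz \wedge Rzy)).
(a): fails — Rwu but no z with Rwz and Rzu.
(b): satisfies the condition.
(c): satisfies the condition.
(d): fails — Rpm but no z with Rpz and Rzm.
Valid on: (b), (c).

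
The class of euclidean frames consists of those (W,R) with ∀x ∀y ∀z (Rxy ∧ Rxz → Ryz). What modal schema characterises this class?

◇q → □◇q

A defining formula is ◇q → □◇q (the 5 axiom).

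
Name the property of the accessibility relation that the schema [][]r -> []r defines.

density: forall x forall y (Rxy -> exists z (Rxz & Rzy))

Suppose □□r→□r is valid. Take Rxy and set V(r)={w : xR²w}. Then □□r at x, so □r at x, so r at y, i.e. ∃z(Rxz∧Rzy).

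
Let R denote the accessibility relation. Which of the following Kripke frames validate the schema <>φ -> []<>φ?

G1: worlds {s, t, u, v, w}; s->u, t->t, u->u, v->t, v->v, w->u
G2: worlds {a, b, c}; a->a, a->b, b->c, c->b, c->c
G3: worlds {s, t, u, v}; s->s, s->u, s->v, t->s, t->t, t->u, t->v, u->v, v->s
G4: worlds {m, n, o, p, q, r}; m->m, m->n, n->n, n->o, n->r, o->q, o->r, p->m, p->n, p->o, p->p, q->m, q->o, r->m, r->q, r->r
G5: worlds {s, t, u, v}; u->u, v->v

This is the axiom for the Euclidean property; its first-order frame correspondent is forall x forall y forall z (Rxy & Rxz -> Ryz).
G1: fails — Rvt and Rvv but not Rtv.
G2: fails — Rab and Rab but not Rbb.
G3: fails — Rsv and Rsv but not Rvv.
G4: fails — Rmn and Rmm but not Rnm.
G5: holds.

G5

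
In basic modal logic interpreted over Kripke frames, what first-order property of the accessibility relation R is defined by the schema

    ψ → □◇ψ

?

Suppose ψ→□◇ψ is valid. Take Rxy and set V(ψ)={x}. Then ψ at x, so □◇ψ at x, so ◇ψ at y, so some z with Ryz has ψ; z=x, i.e. Ryx.
Conversely, on a frame with symmetry the schema holds at every world under every valuation.
So the correspondent is symmetry.

symmetry: ∀x ∀y (Rxy → Ryx)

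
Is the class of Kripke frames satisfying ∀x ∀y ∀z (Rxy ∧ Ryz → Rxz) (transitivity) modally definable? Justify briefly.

Yes: it is transitivity, defined by the 4 schema □p → □□p.
Suppose □p→□□p is valid. Take Rxy, Ryz and set V(p)={w : Rxw}. Then □p at x, so □□p at x, so □p at y, so p at z, i.e. Rxz.

Definable; □p → □□p defines it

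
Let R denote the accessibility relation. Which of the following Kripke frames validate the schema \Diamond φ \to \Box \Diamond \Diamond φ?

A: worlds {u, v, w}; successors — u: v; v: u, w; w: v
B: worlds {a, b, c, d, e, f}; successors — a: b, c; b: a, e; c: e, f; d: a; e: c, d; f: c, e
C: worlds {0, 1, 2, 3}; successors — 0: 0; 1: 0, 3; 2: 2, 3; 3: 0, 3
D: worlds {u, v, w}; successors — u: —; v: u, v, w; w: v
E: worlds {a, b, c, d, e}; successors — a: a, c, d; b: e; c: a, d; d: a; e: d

Frame correspondent (Sahlqvist): \forall x \forall y \forall z ((xRy \wedge xRz) \to \exists w (y = w \wedge z R^2 w)) — i.e. a generalized confluence (Geach) condition.
A: ✓.
B: fails — aRb, aRc but no w with b=w and cR²w.
C: fails — 1R3, 1R0 but no w with 3=w and 0R²w.
D: fails — vRu, vRu but no t with u=t and uR²t.
E: fails — bRe, bRe but no w with e=w and eR²w.
Valid on: A.

A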